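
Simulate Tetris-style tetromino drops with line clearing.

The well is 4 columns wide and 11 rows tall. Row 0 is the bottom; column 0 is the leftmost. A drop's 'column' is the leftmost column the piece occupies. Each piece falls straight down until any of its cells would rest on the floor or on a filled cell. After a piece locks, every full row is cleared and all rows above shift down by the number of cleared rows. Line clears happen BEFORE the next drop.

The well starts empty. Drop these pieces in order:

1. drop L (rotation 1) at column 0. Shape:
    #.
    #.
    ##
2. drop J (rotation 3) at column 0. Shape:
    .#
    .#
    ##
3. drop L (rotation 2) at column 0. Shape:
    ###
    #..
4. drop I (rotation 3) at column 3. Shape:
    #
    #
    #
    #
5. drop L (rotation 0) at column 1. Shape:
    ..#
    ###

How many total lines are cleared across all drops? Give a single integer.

Answer: 0

Derivation:
Drop 1: L rot1 at col 0 lands with bottom-row=0; cleared 0 line(s) (total 0); column heights now [3 1 0 0], max=3
Drop 2: J rot3 at col 0 lands with bottom-row=3; cleared 0 line(s) (total 0); column heights now [4 6 0 0], max=6
Drop 3: L rot2 at col 0 lands with bottom-row=5; cleared 0 line(s) (total 0); column heights now [7 7 7 0], max=7
Drop 4: I rot3 at col 3 lands with bottom-row=0; cleared 0 line(s) (total 0); column heights now [7 7 7 4], max=7
Drop 5: L rot0 at col 1 lands with bottom-row=7; cleared 0 line(s) (total 0); column heights now [7 8 8 9], max=9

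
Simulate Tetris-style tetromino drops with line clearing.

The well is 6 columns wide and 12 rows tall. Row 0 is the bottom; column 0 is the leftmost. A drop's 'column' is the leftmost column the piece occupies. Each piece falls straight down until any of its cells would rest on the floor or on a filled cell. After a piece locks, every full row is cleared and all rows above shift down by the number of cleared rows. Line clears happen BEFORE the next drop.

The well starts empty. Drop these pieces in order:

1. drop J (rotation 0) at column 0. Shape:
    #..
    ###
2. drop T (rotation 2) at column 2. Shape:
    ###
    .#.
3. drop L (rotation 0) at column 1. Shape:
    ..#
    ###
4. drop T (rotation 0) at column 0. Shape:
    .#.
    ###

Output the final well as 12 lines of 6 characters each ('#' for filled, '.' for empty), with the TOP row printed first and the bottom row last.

Answer: ......
......
......
......
......
......
......
.#....
####..
.###..
#.###.
####..

Derivation:
Drop 1: J rot0 at col 0 lands with bottom-row=0; cleared 0 line(s) (total 0); column heights now [2 1 1 0 0 0], max=2
Drop 2: T rot2 at col 2 lands with bottom-row=0; cleared 0 line(s) (total 0); column heights now [2 1 2 2 2 0], max=2
Drop 3: L rot0 at col 1 lands with bottom-row=2; cleared 0 line(s) (total 0); column heights now [2 3 3 4 2 0], max=4
Drop 4: T rot0 at col 0 lands with bottom-row=3; cleared 0 line(s) (total 0); column heights now [4 5 4 4 2 0], max=5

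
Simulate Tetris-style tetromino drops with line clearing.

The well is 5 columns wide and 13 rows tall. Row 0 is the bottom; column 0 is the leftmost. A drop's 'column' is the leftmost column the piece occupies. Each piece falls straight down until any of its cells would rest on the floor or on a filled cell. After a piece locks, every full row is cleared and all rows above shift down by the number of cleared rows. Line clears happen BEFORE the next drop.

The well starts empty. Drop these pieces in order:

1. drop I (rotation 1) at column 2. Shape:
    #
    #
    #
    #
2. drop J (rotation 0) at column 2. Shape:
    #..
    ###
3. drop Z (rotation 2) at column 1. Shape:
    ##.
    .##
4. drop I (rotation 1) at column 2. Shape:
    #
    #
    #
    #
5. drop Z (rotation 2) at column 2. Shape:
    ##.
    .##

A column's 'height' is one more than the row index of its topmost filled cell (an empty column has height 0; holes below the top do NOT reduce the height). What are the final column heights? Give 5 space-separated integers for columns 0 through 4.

Answer: 0 8 13 13 12

Derivation:
Drop 1: I rot1 at col 2 lands with bottom-row=0; cleared 0 line(s) (total 0); column heights now [0 0 4 0 0], max=4
Drop 2: J rot0 at col 2 lands with bottom-row=4; cleared 0 line(s) (total 0); column heights now [0 0 6 5 5], max=6
Drop 3: Z rot2 at col 1 lands with bottom-row=6; cleared 0 line(s) (total 0); column heights now [0 8 8 7 5], max=8
Drop 4: I rot1 at col 2 lands with bottom-row=8; cleared 0 line(s) (total 0); column heights now [0 8 12 7 5], max=12
Drop 5: Z rot2 at col 2 lands with bottom-row=11; cleared 0 line(s) (total 0); column heights now [0 8 13 13 12], max=13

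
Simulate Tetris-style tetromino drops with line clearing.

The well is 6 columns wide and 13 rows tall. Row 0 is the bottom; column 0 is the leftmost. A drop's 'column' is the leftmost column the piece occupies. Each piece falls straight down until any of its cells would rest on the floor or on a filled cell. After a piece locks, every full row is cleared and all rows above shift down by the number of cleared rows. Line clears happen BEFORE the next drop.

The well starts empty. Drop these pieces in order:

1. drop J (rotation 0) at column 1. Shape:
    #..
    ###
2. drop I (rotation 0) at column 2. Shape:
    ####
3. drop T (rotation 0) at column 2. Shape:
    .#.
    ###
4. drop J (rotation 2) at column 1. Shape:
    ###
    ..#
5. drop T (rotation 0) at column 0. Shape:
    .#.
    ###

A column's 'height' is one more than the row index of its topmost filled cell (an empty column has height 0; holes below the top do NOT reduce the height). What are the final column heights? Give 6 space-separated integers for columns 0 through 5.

Drop 1: J rot0 at col 1 lands with bottom-row=0; cleared 0 line(s) (total 0); column heights now [0 2 1 1 0 0], max=2
Drop 2: I rot0 at col 2 lands with bottom-row=1; cleared 0 line(s) (total 0); column heights now [0 2 2 2 2 2], max=2
Drop 3: T rot0 at col 2 lands with bottom-row=2; cleared 0 line(s) (total 0); column heights now [0 2 3 4 3 2], max=4
Drop 4: J rot2 at col 1 lands with bottom-row=4; cleared 0 line(s) (total 0); column heights now [0 6 6 6 3 2], max=6
Drop 5: T rot0 at col 0 lands with bottom-row=6; cleared 0 line(s) (total 0); column heights now [7 8 7 6 3 2], max=8

Answer: 7 8 7 6 3 2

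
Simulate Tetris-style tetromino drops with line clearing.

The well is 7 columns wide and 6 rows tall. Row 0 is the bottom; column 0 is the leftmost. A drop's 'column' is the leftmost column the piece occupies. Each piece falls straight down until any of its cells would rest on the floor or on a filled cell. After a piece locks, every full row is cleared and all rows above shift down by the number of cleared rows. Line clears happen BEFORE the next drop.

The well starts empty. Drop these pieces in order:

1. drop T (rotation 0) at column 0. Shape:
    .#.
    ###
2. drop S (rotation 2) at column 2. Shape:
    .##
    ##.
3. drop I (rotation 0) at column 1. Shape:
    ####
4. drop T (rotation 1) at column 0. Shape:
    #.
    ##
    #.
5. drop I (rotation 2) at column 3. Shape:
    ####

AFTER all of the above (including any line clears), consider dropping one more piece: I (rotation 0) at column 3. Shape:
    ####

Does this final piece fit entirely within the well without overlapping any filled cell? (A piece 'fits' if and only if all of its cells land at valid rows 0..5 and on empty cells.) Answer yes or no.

Answer: yes

Derivation:
Drop 1: T rot0 at col 0 lands with bottom-row=0; cleared 0 line(s) (total 0); column heights now [1 2 1 0 0 0 0], max=2
Drop 2: S rot2 at col 2 lands with bottom-row=1; cleared 0 line(s) (total 0); column heights now [1 2 2 3 3 0 0], max=3
Drop 3: I rot0 at col 1 lands with bottom-row=3; cleared 0 line(s) (total 0); column heights now [1 4 4 4 4 0 0], max=4
Drop 4: T rot1 at col 0 lands with bottom-row=3; cleared 0 line(s) (total 0); column heights now [6 5 4 4 4 0 0], max=6
Drop 5: I rot2 at col 3 lands with bottom-row=4; cleared 0 line(s) (total 0); column heights now [6 5 4 5 5 5 5], max=6
Test piece I rot0 at col 3 (width 4): heights before test = [6 5 4 5 5 5 5]; fits = True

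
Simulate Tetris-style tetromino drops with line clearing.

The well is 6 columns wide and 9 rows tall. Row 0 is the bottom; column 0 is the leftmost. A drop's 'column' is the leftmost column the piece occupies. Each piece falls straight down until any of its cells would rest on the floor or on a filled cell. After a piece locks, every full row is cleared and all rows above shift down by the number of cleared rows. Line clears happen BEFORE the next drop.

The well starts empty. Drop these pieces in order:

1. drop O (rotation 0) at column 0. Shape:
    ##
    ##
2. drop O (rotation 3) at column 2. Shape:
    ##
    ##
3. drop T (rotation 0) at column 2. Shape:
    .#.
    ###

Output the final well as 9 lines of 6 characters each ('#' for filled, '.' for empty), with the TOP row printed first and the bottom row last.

Drop 1: O rot0 at col 0 lands with bottom-row=0; cleared 0 line(s) (total 0); column heights now [2 2 0 0 0 0], max=2
Drop 2: O rot3 at col 2 lands with bottom-row=0; cleared 0 line(s) (total 0); column heights now [2 2 2 2 0 0], max=2
Drop 3: T rot0 at col 2 lands with bottom-row=2; cleared 0 line(s) (total 0); column heights now [2 2 3 4 3 0], max=4

Answer: ......
......
......
......
......
...#..
..###.
####..
####..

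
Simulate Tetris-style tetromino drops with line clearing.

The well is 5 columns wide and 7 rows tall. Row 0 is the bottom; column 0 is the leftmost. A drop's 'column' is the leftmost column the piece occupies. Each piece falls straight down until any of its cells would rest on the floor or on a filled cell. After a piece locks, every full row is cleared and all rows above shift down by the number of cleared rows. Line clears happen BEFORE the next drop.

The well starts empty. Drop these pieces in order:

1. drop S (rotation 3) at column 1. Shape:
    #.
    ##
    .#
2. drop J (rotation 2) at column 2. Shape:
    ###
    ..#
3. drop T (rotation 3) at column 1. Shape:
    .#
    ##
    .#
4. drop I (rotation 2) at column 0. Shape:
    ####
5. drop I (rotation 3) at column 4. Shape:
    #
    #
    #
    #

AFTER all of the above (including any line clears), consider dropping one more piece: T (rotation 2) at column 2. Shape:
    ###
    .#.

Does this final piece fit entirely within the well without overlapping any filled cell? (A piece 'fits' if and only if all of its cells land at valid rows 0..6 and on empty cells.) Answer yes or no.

Answer: yes

Derivation:
Drop 1: S rot3 at col 1 lands with bottom-row=0; cleared 0 line(s) (total 0); column heights now [0 3 2 0 0], max=3
Drop 2: J rot2 at col 2 lands with bottom-row=1; cleared 0 line(s) (total 0); column heights now [0 3 3 3 3], max=3
Drop 3: T rot3 at col 1 lands with bottom-row=3; cleared 0 line(s) (total 0); column heights now [0 5 6 3 3], max=6
Drop 4: I rot2 at col 0 lands with bottom-row=6; cleared 0 line(s) (total 0); column heights now [7 7 7 7 3], max=7
Drop 5: I rot3 at col 4 lands with bottom-row=3; cleared 1 line(s) (total 1); column heights now [0 5 6 3 6], max=6
Test piece T rot2 at col 2 (width 3): heights before test = [0 5 6 3 6]; fits = True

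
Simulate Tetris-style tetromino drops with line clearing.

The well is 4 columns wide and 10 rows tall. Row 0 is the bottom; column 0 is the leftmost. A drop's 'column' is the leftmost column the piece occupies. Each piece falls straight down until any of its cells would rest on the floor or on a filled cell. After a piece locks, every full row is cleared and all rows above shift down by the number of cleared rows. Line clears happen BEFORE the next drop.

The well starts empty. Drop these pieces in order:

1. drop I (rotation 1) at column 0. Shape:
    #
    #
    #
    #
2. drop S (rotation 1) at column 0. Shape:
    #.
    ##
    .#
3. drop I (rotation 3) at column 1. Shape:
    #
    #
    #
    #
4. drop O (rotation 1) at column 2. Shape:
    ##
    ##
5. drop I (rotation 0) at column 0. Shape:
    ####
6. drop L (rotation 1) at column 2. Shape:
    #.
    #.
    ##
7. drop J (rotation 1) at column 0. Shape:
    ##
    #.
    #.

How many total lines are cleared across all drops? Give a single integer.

Answer: 1

Derivation:
Drop 1: I rot1 at col 0 lands with bottom-row=0; cleared 0 line(s) (total 0); column heights now [4 0 0 0], max=4
Drop 2: S rot1 at col 0 lands with bottom-row=3; cleared 0 line(s) (total 0); column heights now [6 5 0 0], max=6
Drop 3: I rot3 at col 1 lands with bottom-row=5; cleared 0 line(s) (total 0); column heights now [6 9 0 0], max=9
Drop 4: O rot1 at col 2 lands with bottom-row=0; cleared 0 line(s) (total 0); column heights now [6 9 2 2], max=9
Drop 5: I rot0 at col 0 lands with bottom-row=9; cleared 1 line(s) (total 1); column heights now [6 9 2 2], max=9
Drop 6: L rot1 at col 2 lands with bottom-row=2; cleared 0 line(s) (total 1); column heights now [6 9 5 3], max=9
Drop 7: J rot1 at col 0 lands with bottom-row=7; cleared 0 line(s) (total 1); column heights now [10 10 5 3], max=10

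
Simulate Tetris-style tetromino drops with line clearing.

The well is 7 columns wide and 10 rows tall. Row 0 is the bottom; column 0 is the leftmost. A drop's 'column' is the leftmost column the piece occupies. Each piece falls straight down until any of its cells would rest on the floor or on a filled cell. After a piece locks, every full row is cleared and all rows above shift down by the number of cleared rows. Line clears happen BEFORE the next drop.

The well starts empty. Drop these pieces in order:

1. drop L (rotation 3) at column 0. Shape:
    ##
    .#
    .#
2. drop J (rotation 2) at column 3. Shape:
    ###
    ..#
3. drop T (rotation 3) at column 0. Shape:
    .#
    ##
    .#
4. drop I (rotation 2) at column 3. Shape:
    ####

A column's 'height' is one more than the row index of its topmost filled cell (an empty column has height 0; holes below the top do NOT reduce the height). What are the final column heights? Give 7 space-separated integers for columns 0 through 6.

Answer: 5 6 0 3 3 3 3

Derivation:
Drop 1: L rot3 at col 0 lands with bottom-row=0; cleared 0 line(s) (total 0); column heights now [3 3 0 0 0 0 0], max=3
Drop 2: J rot2 at col 3 lands with bottom-row=0; cleared 0 line(s) (total 0); column heights now [3 3 0 2 2 2 0], max=3
Drop 3: T rot3 at col 0 lands with bottom-row=3; cleared 0 line(s) (total 0); column heights now [5 6 0 2 2 2 0], max=6
Drop 4: I rot2 at col 3 lands with bottom-row=2; cleared 0 line(s) (total 0); column heights now [5 6 0 3 3 3 3], max=6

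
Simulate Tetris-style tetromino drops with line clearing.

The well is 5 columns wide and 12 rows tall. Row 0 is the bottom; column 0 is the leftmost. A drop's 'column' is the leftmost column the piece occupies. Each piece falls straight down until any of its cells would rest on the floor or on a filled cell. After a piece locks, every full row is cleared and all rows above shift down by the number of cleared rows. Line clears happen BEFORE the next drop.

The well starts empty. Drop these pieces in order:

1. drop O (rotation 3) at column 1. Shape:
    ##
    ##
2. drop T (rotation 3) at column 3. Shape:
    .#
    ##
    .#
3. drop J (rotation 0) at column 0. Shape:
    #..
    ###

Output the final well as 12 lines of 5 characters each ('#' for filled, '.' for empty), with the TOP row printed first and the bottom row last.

Answer: .....
.....
.....
.....
.....
.....
.....
.....
#....
###.#
.####
.##.#

Derivation:
Drop 1: O rot3 at col 1 lands with bottom-row=0; cleared 0 line(s) (total 0); column heights now [0 2 2 0 0], max=2
Drop 2: T rot3 at col 3 lands with bottom-row=0; cleared 0 line(s) (total 0); column heights now [0 2 2 2 3], max=3
Drop 3: J rot0 at col 0 lands with bottom-row=2; cleared 0 line(s) (total 0); column heights now [4 3 3 2 3], max=4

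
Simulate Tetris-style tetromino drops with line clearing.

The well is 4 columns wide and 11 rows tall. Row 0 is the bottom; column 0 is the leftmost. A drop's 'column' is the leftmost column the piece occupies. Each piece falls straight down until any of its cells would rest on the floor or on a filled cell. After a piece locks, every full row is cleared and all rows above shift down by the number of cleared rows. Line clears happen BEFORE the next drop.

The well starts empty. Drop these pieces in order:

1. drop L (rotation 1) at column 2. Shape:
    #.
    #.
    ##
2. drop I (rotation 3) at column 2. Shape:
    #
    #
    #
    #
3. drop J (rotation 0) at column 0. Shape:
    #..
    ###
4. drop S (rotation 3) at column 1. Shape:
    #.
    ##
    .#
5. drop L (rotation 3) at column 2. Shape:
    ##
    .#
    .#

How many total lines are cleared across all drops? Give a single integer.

Answer: 0

Derivation:
Drop 1: L rot1 at col 2 lands with bottom-row=0; cleared 0 line(s) (total 0); column heights now [0 0 3 1], max=3
Drop 2: I rot3 at col 2 lands with bottom-row=3; cleared 0 line(s) (total 0); column heights now [0 0 7 1], max=7
Drop 3: J rot0 at col 0 lands with bottom-row=7; cleared 0 line(s) (total 0); column heights now [9 8 8 1], max=9
Drop 4: S rot3 at col 1 lands with bottom-row=8; cleared 0 line(s) (total 0); column heights now [9 11 10 1], max=11
Drop 5: L rot3 at col 2 lands with bottom-row=8; cleared 0 line(s) (total 0); column heights now [9 11 11 11], max=11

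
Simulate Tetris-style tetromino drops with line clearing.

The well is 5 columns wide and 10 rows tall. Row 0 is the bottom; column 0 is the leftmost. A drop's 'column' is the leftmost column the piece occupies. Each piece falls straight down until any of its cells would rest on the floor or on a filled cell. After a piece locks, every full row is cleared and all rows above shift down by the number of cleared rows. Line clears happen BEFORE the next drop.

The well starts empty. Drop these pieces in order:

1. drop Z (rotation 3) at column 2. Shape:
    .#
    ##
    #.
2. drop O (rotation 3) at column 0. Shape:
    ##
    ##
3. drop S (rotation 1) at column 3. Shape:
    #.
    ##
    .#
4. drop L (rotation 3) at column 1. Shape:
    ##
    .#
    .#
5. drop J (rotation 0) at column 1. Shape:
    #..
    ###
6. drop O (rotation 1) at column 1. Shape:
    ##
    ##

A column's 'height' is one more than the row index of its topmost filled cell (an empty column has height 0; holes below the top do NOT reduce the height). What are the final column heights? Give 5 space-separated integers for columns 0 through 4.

Drop 1: Z rot3 at col 2 lands with bottom-row=0; cleared 0 line(s) (total 0); column heights now [0 0 2 3 0], max=3
Drop 2: O rot3 at col 0 lands with bottom-row=0; cleared 0 line(s) (total 0); column heights now [2 2 2 3 0], max=3
Drop 3: S rot1 at col 3 lands with bottom-row=2; cleared 0 line(s) (total 0); column heights now [2 2 2 5 4], max=5
Drop 4: L rot3 at col 1 lands with bottom-row=2; cleared 0 line(s) (total 0); column heights now [2 5 5 5 4], max=5
Drop 5: J rot0 at col 1 lands with bottom-row=5; cleared 0 line(s) (total 0); column heights now [2 7 6 6 4], max=7
Drop 6: O rot1 at col 1 lands with bottom-row=7; cleared 0 line(s) (total 0); column heights now [2 9 9 6 4], max=9

Answer: 2 9 9 6 4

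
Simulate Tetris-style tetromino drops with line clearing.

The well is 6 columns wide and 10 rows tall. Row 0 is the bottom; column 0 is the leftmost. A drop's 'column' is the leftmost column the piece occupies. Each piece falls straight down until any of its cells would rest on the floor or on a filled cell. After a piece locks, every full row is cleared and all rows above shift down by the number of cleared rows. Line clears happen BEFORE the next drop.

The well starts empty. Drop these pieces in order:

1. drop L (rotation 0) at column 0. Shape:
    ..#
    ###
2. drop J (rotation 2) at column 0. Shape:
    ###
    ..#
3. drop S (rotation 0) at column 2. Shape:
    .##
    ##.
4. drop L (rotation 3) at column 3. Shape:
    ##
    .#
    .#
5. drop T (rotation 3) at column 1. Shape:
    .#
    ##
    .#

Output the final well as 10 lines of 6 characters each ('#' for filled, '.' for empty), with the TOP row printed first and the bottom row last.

Answer: ......
...##.
..#.#.
.##.#.
..###.
..##..
###...
..#...
..#...
###...

Derivation:
Drop 1: L rot0 at col 0 lands with bottom-row=0; cleared 0 line(s) (total 0); column heights now [1 1 2 0 0 0], max=2
Drop 2: J rot2 at col 0 lands with bottom-row=2; cleared 0 line(s) (total 0); column heights now [4 4 4 0 0 0], max=4
Drop 3: S rot0 at col 2 lands with bottom-row=4; cleared 0 line(s) (total 0); column heights now [4 4 5 6 6 0], max=6
Drop 4: L rot3 at col 3 lands with bottom-row=6; cleared 0 line(s) (total 0); column heights now [4 4 5 9 9 0], max=9
Drop 5: T rot3 at col 1 lands with bottom-row=5; cleared 0 line(s) (total 0); column heights now [4 7 8 9 9 0], max=9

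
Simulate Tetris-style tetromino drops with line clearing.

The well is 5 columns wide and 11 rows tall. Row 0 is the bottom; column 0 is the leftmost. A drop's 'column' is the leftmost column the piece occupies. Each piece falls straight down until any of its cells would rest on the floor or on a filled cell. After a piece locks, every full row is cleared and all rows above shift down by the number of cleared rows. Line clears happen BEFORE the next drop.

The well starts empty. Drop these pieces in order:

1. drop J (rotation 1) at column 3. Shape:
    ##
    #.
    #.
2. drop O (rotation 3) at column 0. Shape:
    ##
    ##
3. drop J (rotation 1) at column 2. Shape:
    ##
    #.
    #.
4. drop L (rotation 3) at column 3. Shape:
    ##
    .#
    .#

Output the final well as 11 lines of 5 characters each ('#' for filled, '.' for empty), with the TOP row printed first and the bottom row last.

Drop 1: J rot1 at col 3 lands with bottom-row=0; cleared 0 line(s) (total 0); column heights now [0 0 0 3 3], max=3
Drop 2: O rot3 at col 0 lands with bottom-row=0; cleared 0 line(s) (total 0); column heights now [2 2 0 3 3], max=3
Drop 3: J rot1 at col 2 lands with bottom-row=1; cleared 0 line(s) (total 0); column heights now [2 2 4 4 3], max=4
Drop 4: L rot3 at col 3 lands with bottom-row=3; cleared 0 line(s) (total 0); column heights now [2 2 4 6 6], max=6

Answer: .....
.....
.....
.....
.....
...##
....#
..###
..###
####.
##.#.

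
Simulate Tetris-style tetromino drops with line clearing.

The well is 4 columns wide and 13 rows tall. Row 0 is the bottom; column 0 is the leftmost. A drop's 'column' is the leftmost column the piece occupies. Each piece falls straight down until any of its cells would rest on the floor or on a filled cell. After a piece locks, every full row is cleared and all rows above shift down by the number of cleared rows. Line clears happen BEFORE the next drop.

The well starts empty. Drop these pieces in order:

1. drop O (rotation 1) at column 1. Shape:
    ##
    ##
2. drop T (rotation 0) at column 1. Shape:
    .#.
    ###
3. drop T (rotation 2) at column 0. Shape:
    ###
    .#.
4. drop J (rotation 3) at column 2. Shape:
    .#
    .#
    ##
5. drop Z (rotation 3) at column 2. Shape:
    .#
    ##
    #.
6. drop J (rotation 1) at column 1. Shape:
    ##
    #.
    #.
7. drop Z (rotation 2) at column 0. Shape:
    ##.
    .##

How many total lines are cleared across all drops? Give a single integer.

Drop 1: O rot1 at col 1 lands with bottom-row=0; cleared 0 line(s) (total 0); column heights now [0 2 2 0], max=2
Drop 2: T rot0 at col 1 lands with bottom-row=2; cleared 0 line(s) (total 0); column heights now [0 3 4 3], max=4
Drop 3: T rot2 at col 0 lands with bottom-row=3; cleared 0 line(s) (total 0); column heights now [5 5 5 3], max=5
Drop 4: J rot3 at col 2 lands with bottom-row=5; cleared 0 line(s) (total 0); column heights now [5 5 6 8], max=8
Drop 5: Z rot3 at col 2 lands with bottom-row=7; cleared 0 line(s) (total 0); column heights now [5 5 9 10], max=10
Drop 6: J rot1 at col 1 lands with bottom-row=7; cleared 0 line(s) (total 0); column heights now [5 10 10 10], max=10
Drop 7: Z rot2 at col 0 lands with bottom-row=10; cleared 0 line(s) (total 0); column heights now [12 12 11 10], max=12

Answer: 0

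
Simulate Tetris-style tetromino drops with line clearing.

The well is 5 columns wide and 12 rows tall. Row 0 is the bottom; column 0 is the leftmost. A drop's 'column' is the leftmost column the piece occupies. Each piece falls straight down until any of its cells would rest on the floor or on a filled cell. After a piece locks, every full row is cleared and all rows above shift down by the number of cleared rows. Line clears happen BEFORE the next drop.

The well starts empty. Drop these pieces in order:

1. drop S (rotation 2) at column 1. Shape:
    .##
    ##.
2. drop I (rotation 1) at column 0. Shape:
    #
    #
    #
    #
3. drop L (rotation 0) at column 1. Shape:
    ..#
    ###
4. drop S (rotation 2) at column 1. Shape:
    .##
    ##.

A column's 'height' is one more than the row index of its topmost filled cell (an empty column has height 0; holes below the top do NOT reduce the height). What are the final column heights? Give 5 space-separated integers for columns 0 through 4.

Drop 1: S rot2 at col 1 lands with bottom-row=0; cleared 0 line(s) (total 0); column heights now [0 1 2 2 0], max=2
Drop 2: I rot1 at col 0 lands with bottom-row=0; cleared 0 line(s) (total 0); column heights now [4 1 2 2 0], max=4
Drop 3: L rot0 at col 1 lands with bottom-row=2; cleared 0 line(s) (total 0); column heights now [4 3 3 4 0], max=4
Drop 4: S rot2 at col 1 lands with bottom-row=3; cleared 0 line(s) (total 0); column heights now [4 4 5 5 0], max=5

Answer: 4 4 5 5 0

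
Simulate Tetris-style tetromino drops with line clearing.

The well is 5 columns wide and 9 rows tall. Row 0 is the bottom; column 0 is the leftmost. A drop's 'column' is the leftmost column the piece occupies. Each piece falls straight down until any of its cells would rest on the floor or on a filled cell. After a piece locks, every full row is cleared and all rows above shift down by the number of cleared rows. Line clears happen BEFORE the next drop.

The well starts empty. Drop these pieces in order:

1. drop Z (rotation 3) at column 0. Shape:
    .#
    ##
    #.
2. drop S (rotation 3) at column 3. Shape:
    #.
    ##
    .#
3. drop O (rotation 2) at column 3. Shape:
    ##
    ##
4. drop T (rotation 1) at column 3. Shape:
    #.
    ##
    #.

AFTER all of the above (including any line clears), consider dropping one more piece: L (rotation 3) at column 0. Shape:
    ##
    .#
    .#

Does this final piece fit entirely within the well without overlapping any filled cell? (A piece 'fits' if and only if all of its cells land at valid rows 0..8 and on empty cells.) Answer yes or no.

Drop 1: Z rot3 at col 0 lands with bottom-row=0; cleared 0 line(s) (total 0); column heights now [2 3 0 0 0], max=3
Drop 2: S rot3 at col 3 lands with bottom-row=0; cleared 0 line(s) (total 0); column heights now [2 3 0 3 2], max=3
Drop 3: O rot2 at col 3 lands with bottom-row=3; cleared 0 line(s) (total 0); column heights now [2 3 0 5 5], max=5
Drop 4: T rot1 at col 3 lands with bottom-row=5; cleared 0 line(s) (total 0); column heights now [2 3 0 8 7], max=8
Test piece L rot3 at col 0 (width 2): heights before test = [2 3 0 8 7]; fits = True

Answer: yes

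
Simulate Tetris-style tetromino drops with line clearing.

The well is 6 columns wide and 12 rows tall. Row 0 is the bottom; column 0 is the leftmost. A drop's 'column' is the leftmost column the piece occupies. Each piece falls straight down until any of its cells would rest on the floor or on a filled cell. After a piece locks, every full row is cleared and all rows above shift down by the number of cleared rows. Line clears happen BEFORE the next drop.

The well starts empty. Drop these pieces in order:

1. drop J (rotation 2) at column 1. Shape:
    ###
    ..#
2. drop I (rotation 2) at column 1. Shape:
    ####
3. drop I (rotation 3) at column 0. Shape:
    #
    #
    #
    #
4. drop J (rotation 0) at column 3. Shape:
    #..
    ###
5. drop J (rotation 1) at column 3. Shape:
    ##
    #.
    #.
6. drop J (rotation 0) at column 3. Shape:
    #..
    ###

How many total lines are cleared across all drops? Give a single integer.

Drop 1: J rot2 at col 1 lands with bottom-row=0; cleared 0 line(s) (total 0); column heights now [0 2 2 2 0 0], max=2
Drop 2: I rot2 at col 1 lands with bottom-row=2; cleared 0 line(s) (total 0); column heights now [0 3 3 3 3 0], max=3
Drop 3: I rot3 at col 0 lands with bottom-row=0; cleared 0 line(s) (total 0); column heights now [4 3 3 3 3 0], max=4
Drop 4: J rot0 at col 3 lands with bottom-row=3; cleared 0 line(s) (total 0); column heights now [4 3 3 5 4 4], max=5
Drop 5: J rot1 at col 3 lands with bottom-row=5; cleared 0 line(s) (total 0); column heights now [4 3 3 8 8 4], max=8
Drop 6: J rot0 at col 3 lands with bottom-row=8; cleared 0 line(s) (total 0); column heights now [4 3 3 10 9 9], max=10

Answer: 0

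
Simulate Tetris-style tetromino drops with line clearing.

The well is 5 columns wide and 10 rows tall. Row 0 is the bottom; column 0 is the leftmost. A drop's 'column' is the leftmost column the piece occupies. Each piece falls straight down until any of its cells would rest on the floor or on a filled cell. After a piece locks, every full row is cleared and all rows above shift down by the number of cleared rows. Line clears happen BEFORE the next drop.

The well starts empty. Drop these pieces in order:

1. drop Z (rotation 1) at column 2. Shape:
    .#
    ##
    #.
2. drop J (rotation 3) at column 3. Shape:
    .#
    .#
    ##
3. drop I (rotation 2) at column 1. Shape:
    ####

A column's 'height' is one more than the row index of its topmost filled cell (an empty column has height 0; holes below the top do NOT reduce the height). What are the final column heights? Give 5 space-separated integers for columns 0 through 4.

Drop 1: Z rot1 at col 2 lands with bottom-row=0; cleared 0 line(s) (total 0); column heights now [0 0 2 3 0], max=3
Drop 2: J rot3 at col 3 lands with bottom-row=3; cleared 0 line(s) (total 0); column heights now [0 0 2 4 6], max=6
Drop 3: I rot2 at col 1 lands with bottom-row=6; cleared 0 line(s) (total 0); column heights now [0 7 7 7 7], max=7

Answer: 0 7 7 7 7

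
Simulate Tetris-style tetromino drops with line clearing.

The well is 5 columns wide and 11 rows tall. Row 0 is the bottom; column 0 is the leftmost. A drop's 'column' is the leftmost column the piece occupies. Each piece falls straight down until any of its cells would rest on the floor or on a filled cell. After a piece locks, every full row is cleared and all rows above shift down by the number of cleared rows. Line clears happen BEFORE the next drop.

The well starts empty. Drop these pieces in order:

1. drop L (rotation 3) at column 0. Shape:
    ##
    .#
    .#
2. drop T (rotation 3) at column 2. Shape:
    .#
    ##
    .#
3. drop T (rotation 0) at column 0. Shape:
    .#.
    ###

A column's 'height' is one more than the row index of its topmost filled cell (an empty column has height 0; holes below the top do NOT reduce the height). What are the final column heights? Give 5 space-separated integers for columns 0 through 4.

Drop 1: L rot3 at col 0 lands with bottom-row=0; cleared 0 line(s) (total 0); column heights now [3 3 0 0 0], max=3
Drop 2: T rot3 at col 2 lands with bottom-row=0; cleared 0 line(s) (total 0); column heights now [3 3 2 3 0], max=3
Drop 3: T rot0 at col 0 lands with bottom-row=3; cleared 0 line(s) (total 0); column heights now [4 5 4 3 0], max=5

Answer: 4 5 4 3 0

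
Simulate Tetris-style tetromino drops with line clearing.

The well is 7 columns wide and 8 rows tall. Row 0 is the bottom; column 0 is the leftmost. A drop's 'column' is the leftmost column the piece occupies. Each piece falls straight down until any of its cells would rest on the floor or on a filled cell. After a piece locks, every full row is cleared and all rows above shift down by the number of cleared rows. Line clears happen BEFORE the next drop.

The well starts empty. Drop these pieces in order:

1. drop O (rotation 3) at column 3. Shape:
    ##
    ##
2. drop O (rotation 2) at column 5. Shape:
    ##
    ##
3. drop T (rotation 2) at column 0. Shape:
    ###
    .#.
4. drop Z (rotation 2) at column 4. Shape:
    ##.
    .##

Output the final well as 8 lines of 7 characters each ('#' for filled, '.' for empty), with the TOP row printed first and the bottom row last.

Answer: .......
.......
.......
.......
.......
....##.
.....##
.#.####

Derivation:
Drop 1: O rot3 at col 3 lands with bottom-row=0; cleared 0 line(s) (total 0); column heights now [0 0 0 2 2 0 0], max=2
Drop 2: O rot2 at col 5 lands with bottom-row=0; cleared 0 line(s) (total 0); column heights now [0 0 0 2 2 2 2], max=2
Drop 3: T rot2 at col 0 lands with bottom-row=0; cleared 1 line(s) (total 1); column heights now [0 1 0 1 1 1 1], max=1
Drop 4: Z rot2 at col 4 lands with bottom-row=1; cleared 0 line(s) (total 1); column heights now [0 1 0 1 3 3 2], max=3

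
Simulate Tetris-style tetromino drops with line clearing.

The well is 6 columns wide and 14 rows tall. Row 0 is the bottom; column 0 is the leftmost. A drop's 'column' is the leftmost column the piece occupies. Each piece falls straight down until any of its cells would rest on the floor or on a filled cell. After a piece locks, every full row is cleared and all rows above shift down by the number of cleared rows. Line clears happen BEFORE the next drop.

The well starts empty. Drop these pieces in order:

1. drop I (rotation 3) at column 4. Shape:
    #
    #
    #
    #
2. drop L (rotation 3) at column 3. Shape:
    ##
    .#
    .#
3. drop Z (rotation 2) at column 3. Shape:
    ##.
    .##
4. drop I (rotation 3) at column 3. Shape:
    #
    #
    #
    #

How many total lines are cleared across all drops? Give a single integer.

Answer: 0

Derivation:
Drop 1: I rot3 at col 4 lands with bottom-row=0; cleared 0 line(s) (total 0); column heights now [0 0 0 0 4 0], max=4
Drop 2: L rot3 at col 3 lands with bottom-row=4; cleared 0 line(s) (total 0); column heights now [0 0 0 7 7 0], max=7
Drop 3: Z rot2 at col 3 lands with bottom-row=7; cleared 0 line(s) (total 0); column heights now [0 0 0 9 9 8], max=9
Drop 4: I rot3 at col 3 lands with bottom-row=9; cleared 0 line(s) (total 0); column heights now [0 0 0 13 9 8], max=13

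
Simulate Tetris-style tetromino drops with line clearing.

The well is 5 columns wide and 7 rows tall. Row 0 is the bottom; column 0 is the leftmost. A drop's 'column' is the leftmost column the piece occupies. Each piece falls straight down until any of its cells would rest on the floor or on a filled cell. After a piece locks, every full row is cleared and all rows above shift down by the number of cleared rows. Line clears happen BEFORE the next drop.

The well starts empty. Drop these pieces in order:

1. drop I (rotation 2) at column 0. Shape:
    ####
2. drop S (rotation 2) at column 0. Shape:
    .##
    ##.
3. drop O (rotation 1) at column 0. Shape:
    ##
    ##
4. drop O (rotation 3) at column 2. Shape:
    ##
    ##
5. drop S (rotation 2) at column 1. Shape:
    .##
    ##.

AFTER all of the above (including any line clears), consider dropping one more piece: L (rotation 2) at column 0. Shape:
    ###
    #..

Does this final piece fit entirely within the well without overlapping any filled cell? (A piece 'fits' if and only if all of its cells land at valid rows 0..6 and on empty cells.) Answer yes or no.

Drop 1: I rot2 at col 0 lands with bottom-row=0; cleared 0 line(s) (total 0); column heights now [1 1 1 1 0], max=1
Drop 2: S rot2 at col 0 lands with bottom-row=1; cleared 0 line(s) (total 0); column heights now [2 3 3 1 0], max=3
Drop 3: O rot1 at col 0 lands with bottom-row=3; cleared 0 line(s) (total 0); column heights now [5 5 3 1 0], max=5
Drop 4: O rot3 at col 2 lands with bottom-row=3; cleared 0 line(s) (total 0); column heights now [5 5 5 5 0], max=5
Drop 5: S rot2 at col 1 lands with bottom-row=5; cleared 0 line(s) (total 0); column heights now [5 6 7 7 0], max=7
Test piece L rot2 at col 0 (width 3): heights before test = [5 6 7 7 0]; fits = False

Answer: no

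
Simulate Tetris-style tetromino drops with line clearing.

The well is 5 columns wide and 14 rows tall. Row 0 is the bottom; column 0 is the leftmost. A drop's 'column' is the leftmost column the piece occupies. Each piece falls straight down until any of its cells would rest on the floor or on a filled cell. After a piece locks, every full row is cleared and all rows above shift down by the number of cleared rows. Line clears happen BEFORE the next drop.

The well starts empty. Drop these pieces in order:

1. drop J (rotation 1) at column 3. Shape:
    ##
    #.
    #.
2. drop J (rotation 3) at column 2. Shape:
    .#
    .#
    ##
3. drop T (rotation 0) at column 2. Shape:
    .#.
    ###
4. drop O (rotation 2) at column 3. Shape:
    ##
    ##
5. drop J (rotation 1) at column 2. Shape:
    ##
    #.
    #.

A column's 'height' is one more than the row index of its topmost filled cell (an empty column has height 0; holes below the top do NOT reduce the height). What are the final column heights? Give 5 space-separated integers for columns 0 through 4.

Drop 1: J rot1 at col 3 lands with bottom-row=0; cleared 0 line(s) (total 0); column heights now [0 0 0 3 3], max=3
Drop 2: J rot3 at col 2 lands with bottom-row=3; cleared 0 line(s) (total 0); column heights now [0 0 4 6 3], max=6
Drop 3: T rot0 at col 2 lands with bottom-row=6; cleared 0 line(s) (total 0); column heights now [0 0 7 8 7], max=8
Drop 4: O rot2 at col 3 lands with bottom-row=8; cleared 0 line(s) (total 0); column heights now [0 0 7 10 10], max=10
Drop 5: J rot1 at col 2 lands with bottom-row=8; cleared 0 line(s) (total 0); column heights now [0 0 11 11 10], max=11

Answer: 0 0 11 11 10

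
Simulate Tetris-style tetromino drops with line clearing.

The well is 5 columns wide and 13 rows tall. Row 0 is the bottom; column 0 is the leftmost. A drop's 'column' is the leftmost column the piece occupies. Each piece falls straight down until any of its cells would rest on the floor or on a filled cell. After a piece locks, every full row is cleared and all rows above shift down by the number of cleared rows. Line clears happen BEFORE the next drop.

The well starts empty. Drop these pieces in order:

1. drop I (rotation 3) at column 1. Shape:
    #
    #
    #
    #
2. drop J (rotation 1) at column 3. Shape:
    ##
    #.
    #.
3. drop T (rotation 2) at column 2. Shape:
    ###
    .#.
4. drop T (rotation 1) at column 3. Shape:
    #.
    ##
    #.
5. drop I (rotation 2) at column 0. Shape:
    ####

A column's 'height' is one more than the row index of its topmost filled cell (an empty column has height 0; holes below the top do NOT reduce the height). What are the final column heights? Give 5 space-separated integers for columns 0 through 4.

Answer: 9 9 9 9 7

Derivation:
Drop 1: I rot3 at col 1 lands with bottom-row=0; cleared 0 line(s) (total 0); column heights now [0 4 0 0 0], max=4
Drop 2: J rot1 at col 3 lands with bottom-row=0; cleared 0 line(s) (total 0); column heights now [0 4 0 3 3], max=4
Drop 3: T rot2 at col 2 lands with bottom-row=3; cleared 0 line(s) (total 0); column heights now [0 4 5 5 5], max=5
Drop 4: T rot1 at col 3 lands with bottom-row=5; cleared 0 line(s) (total 0); column heights now [0 4 5 8 7], max=8
Drop 5: I rot2 at col 0 lands with bottom-row=8; cleared 0 line(s) (total 0); column heights now [9 9 9 9 7], max=9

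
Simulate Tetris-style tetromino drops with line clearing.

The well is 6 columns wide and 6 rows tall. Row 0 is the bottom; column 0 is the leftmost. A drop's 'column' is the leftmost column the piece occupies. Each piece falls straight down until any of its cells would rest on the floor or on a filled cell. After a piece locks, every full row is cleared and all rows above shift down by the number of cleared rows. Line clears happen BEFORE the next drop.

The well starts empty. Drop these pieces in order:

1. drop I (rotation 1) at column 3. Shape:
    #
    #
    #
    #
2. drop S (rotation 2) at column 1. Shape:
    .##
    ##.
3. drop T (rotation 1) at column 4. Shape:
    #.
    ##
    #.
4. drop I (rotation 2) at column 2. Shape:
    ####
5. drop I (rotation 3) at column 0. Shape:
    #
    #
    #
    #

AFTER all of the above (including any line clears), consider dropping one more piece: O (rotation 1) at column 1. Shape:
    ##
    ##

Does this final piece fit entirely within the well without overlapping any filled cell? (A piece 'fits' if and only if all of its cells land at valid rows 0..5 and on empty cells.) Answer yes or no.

Answer: no

Derivation:
Drop 1: I rot1 at col 3 lands with bottom-row=0; cleared 0 line(s) (total 0); column heights now [0 0 0 4 0 0], max=4
Drop 2: S rot2 at col 1 lands with bottom-row=3; cleared 0 line(s) (total 0); column heights now [0 4 5 5 0 0], max=5
Drop 3: T rot1 at col 4 lands with bottom-row=0; cleared 0 line(s) (total 0); column heights now [0 4 5 5 3 2], max=5
Drop 4: I rot2 at col 2 lands with bottom-row=5; cleared 0 line(s) (total 0); column heights now [0 4 6 6 6 6], max=6
Drop 5: I rot3 at col 0 lands with bottom-row=0; cleared 0 line(s) (total 0); column heights now [4 4 6 6 6 6], max=6
Test piece O rot1 at col 1 (width 2): heights before test = [4 4 6 6 6 6]; fits = False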